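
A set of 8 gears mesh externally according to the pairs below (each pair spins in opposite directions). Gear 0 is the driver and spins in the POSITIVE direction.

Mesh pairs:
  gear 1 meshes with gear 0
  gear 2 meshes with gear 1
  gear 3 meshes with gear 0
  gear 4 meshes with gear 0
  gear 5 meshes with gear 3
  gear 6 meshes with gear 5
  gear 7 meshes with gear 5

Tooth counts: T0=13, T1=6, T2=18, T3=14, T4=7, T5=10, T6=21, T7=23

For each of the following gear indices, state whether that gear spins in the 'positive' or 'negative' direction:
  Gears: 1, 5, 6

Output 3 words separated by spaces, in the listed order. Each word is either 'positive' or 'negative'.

Gear 0 (driver): positive (depth 0)
  gear 1: meshes with gear 0 -> depth 1 -> negative (opposite of gear 0)
  gear 2: meshes with gear 1 -> depth 2 -> positive (opposite of gear 1)
  gear 3: meshes with gear 0 -> depth 1 -> negative (opposite of gear 0)
  gear 4: meshes with gear 0 -> depth 1 -> negative (opposite of gear 0)
  gear 5: meshes with gear 3 -> depth 2 -> positive (opposite of gear 3)
  gear 6: meshes with gear 5 -> depth 3 -> negative (opposite of gear 5)
  gear 7: meshes with gear 5 -> depth 3 -> negative (opposite of gear 5)
Queried indices 1, 5, 6 -> negative, positive, negative

Answer: negative positive negative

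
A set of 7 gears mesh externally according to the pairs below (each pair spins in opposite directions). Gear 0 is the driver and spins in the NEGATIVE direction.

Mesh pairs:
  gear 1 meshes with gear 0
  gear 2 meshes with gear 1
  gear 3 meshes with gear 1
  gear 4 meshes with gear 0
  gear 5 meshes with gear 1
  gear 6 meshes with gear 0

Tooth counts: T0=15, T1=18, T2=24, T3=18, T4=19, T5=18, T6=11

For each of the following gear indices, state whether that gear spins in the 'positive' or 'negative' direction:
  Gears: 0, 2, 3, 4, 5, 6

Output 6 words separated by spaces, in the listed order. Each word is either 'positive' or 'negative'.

Answer: negative negative negative positive negative positive

Derivation:
Gear 0 (driver): negative (depth 0)
  gear 1: meshes with gear 0 -> depth 1 -> positive (opposite of gear 0)
  gear 2: meshes with gear 1 -> depth 2 -> negative (opposite of gear 1)
  gear 3: meshes with gear 1 -> depth 2 -> negative (opposite of gear 1)
  gear 4: meshes with gear 0 -> depth 1 -> positive (opposite of gear 0)
  gear 5: meshes with gear 1 -> depth 2 -> negative (opposite of gear 1)
  gear 6: meshes with gear 0 -> depth 1 -> positive (opposite of gear 0)
Queried indices 0, 2, 3, 4, 5, 6 -> negative, negative, negative, positive, negative, positive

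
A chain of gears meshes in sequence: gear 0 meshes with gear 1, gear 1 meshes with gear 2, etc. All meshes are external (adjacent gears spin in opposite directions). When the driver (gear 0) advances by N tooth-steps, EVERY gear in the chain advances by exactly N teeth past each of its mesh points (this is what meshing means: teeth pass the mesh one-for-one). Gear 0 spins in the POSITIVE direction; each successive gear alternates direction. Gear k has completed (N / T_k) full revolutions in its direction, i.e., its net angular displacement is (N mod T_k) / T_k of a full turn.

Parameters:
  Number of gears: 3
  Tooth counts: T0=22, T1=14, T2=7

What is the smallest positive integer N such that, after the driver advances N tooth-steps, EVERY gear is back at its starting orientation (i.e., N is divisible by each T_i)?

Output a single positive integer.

Gear k returns to start when N is a multiple of T_k.
All gears at start simultaneously when N is a common multiple of [22, 14, 7]; the smallest such N is lcm(22, 14, 7).
Start: lcm = T0 = 22
Fold in T1=14: gcd(22, 14) = 2; lcm(22, 14) = 22 * 14 / 2 = 308 / 2 = 154
Fold in T2=7: gcd(154, 7) = 7; lcm(154, 7) = 154 * 7 / 7 = 1078 / 7 = 154
Full cycle length = 154

Answer: 154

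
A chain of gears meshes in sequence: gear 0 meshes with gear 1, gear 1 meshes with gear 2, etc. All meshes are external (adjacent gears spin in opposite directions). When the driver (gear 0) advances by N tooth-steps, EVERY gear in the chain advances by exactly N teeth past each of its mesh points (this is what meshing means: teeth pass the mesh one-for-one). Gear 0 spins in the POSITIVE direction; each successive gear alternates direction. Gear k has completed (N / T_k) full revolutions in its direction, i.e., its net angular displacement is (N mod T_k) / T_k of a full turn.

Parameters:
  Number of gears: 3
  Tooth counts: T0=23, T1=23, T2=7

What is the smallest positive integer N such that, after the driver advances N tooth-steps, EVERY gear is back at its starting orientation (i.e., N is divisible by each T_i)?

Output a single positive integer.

Answer: 161

Derivation:
Gear k returns to start when N is a multiple of T_k.
All gears at start simultaneously when N is a common multiple of [23, 23, 7]; the smallest such N is lcm(23, 23, 7).
Start: lcm = T0 = 23
Fold in T1=23: gcd(23, 23) = 23; lcm(23, 23) = 23 * 23 / 23 = 529 / 23 = 23
Fold in T2=7: gcd(23, 7) = 1; lcm(23, 7) = 23 * 7 / 1 = 161 / 1 = 161
Full cycle length = 161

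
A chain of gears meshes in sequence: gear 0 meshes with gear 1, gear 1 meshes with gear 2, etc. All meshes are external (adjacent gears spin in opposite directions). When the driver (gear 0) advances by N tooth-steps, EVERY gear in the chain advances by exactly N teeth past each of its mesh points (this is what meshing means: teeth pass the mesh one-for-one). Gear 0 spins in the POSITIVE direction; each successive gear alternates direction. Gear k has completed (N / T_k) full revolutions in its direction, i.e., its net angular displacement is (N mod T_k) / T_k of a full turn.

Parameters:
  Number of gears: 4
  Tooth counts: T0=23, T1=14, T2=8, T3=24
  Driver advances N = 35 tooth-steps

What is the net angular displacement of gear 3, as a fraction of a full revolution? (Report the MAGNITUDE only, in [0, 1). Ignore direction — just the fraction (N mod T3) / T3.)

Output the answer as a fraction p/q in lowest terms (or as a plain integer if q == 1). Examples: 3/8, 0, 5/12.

Answer: 11/24

Derivation:
Chain of 4 gears, tooth counts: [23, 14, 8, 24]
  gear 0: T0=23, direction=positive, advance = 35 mod 23 = 12 teeth = 12/23 turn
  gear 1: T1=14, direction=negative, advance = 35 mod 14 = 7 teeth = 7/14 turn
  gear 2: T2=8, direction=positive, advance = 35 mod 8 = 3 teeth = 3/8 turn
  gear 3: T3=24, direction=negative, advance = 35 mod 24 = 11 teeth = 11/24 turn
Gear 3: 35 mod 24 = 11
Fraction = 11 / 24 = 11/24 (gcd(11,24)=1) = 11/24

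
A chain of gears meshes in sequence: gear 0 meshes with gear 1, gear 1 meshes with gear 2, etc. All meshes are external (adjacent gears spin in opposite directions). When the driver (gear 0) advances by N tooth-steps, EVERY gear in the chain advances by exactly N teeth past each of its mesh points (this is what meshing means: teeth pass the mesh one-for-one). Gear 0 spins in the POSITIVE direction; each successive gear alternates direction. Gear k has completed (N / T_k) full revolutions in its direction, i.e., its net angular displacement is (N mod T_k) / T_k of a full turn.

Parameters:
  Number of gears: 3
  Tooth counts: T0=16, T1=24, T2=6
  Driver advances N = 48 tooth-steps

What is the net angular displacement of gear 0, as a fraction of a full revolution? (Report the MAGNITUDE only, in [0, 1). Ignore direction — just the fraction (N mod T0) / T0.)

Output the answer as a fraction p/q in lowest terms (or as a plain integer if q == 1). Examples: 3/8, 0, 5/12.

Chain of 3 gears, tooth counts: [16, 24, 6]
  gear 0: T0=16, direction=positive, advance = 48 mod 16 = 0 teeth = 0/16 turn
  gear 1: T1=24, direction=negative, advance = 48 mod 24 = 0 teeth = 0/24 turn
  gear 2: T2=6, direction=positive, advance = 48 mod 6 = 0 teeth = 0/6 turn
Gear 0: 48 mod 16 = 0
Fraction = 0 / 16 = 0/1 (gcd(0,16)=16) = 0

Answer: 0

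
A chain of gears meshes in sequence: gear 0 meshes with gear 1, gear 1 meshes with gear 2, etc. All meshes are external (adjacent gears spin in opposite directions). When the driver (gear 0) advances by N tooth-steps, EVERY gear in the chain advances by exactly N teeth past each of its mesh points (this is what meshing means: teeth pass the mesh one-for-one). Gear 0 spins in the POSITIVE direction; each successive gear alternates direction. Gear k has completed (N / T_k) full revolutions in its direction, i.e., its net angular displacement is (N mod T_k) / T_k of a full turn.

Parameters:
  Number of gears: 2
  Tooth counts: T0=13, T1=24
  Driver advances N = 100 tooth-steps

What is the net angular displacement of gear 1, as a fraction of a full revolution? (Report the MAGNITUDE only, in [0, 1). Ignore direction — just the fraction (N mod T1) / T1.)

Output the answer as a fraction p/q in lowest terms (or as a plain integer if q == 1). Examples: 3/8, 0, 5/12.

Chain of 2 gears, tooth counts: [13, 24]
  gear 0: T0=13, direction=positive, advance = 100 mod 13 = 9 teeth = 9/13 turn
  gear 1: T1=24, direction=negative, advance = 100 mod 24 = 4 teeth = 4/24 turn
Gear 1: 100 mod 24 = 4
Fraction = 4 / 24 = 1/6 (gcd(4,24)=4) = 1/6

Answer: 1/6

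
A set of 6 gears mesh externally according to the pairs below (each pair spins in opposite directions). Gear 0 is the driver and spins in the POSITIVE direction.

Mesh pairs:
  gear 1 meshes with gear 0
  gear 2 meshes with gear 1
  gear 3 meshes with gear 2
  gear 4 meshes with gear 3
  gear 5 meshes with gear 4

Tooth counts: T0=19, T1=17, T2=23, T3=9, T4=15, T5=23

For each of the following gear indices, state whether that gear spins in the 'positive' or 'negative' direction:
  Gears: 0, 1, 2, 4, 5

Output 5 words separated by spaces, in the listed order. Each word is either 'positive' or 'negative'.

Gear 0 (driver): positive (depth 0)
  gear 1: meshes with gear 0 -> depth 1 -> negative (opposite of gear 0)
  gear 2: meshes with gear 1 -> depth 2 -> positive (opposite of gear 1)
  gear 3: meshes with gear 2 -> depth 3 -> negative (opposite of gear 2)
  gear 4: meshes with gear 3 -> depth 4 -> positive (opposite of gear 3)
  gear 5: meshes with gear 4 -> depth 5 -> negative (opposite of gear 4)
Queried indices 0, 1, 2, 4, 5 -> positive, negative, positive, positive, negative

Answer: positive negative positive positive negative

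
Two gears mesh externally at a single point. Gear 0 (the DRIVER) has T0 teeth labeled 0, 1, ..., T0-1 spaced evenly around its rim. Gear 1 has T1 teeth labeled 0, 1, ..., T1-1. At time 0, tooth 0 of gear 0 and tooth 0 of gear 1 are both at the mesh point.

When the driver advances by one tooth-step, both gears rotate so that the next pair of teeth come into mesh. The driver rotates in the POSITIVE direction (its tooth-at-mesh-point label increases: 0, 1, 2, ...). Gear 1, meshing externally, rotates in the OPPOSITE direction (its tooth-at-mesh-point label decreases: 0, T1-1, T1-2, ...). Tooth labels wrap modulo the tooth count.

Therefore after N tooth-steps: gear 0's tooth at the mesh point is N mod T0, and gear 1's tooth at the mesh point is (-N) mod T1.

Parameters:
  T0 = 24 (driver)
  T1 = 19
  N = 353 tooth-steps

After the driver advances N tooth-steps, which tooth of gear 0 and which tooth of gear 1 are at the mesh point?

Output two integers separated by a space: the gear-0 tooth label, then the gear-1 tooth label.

Answer: 17 8

Derivation:
Gear 0 (driver, T0=24): tooth at mesh = N mod T0
  353 = 14 * 24 + 17, so 353 mod 24 = 17
  gear 0 tooth = 17
Gear 1 (driven, T1=19): tooth at mesh = (-N) mod T1
  353 = 18 * 19 + 11, so 353 mod 19 = 11
  (-353) mod 19 = (-11) mod 19 = 19 - 11 = 8
Mesh after 353 steps: gear-0 tooth 17 meets gear-1 tooth 8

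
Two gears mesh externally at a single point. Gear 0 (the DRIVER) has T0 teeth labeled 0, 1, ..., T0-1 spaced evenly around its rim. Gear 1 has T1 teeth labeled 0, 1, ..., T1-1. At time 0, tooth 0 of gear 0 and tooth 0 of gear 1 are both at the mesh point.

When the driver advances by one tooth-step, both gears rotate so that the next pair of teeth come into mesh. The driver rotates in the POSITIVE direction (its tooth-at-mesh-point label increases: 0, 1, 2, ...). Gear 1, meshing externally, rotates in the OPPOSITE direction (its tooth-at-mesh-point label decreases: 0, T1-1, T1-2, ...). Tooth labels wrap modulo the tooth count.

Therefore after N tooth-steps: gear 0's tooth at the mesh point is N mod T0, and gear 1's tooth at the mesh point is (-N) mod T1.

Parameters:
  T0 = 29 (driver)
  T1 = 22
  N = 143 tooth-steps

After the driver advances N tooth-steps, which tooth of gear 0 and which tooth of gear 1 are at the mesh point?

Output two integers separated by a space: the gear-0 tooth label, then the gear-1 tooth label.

Answer: 27 11

Derivation:
Gear 0 (driver, T0=29): tooth at mesh = N mod T0
  143 = 4 * 29 + 27, so 143 mod 29 = 27
  gear 0 tooth = 27
Gear 1 (driven, T1=22): tooth at mesh = (-N) mod T1
  143 = 6 * 22 + 11, so 143 mod 22 = 11
  (-143) mod 22 = (-11) mod 22 = 22 - 11 = 11
Mesh after 143 steps: gear-0 tooth 27 meets gear-1 tooth 11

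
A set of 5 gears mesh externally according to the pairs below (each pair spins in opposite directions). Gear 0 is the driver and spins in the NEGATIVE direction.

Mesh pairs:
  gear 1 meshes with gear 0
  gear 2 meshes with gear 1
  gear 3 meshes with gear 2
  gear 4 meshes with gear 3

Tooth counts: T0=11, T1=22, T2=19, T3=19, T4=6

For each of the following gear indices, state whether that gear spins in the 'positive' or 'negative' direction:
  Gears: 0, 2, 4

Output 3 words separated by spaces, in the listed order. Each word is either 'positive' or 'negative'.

Answer: negative negative negative

Derivation:
Gear 0 (driver): negative (depth 0)
  gear 1: meshes with gear 0 -> depth 1 -> positive (opposite of gear 0)
  gear 2: meshes with gear 1 -> depth 2 -> negative (opposite of gear 1)
  gear 3: meshes with gear 2 -> depth 3 -> positive (opposite of gear 2)
  gear 4: meshes with gear 3 -> depth 4 -> negative (opposite of gear 3)
Queried indices 0, 2, 4 -> negative, negative, negative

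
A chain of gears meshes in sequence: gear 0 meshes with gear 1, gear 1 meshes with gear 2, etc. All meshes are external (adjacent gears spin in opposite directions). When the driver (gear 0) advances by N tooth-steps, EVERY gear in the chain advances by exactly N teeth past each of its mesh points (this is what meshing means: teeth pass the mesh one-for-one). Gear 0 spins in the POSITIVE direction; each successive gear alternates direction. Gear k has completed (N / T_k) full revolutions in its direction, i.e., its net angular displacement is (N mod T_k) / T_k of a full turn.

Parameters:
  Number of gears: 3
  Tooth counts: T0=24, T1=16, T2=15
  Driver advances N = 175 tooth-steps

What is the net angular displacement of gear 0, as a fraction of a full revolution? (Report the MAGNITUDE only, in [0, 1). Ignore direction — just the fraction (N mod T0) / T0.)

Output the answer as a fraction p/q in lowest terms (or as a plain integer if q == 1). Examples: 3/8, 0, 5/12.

Answer: 7/24

Derivation:
Chain of 3 gears, tooth counts: [24, 16, 15]
  gear 0: T0=24, direction=positive, advance = 175 mod 24 = 7 teeth = 7/24 turn
  gear 1: T1=16, direction=negative, advance = 175 mod 16 = 15 teeth = 15/16 turn
  gear 2: T2=15, direction=positive, advance = 175 mod 15 = 10 teeth = 10/15 turn
Gear 0: 175 mod 24 = 7
Fraction = 7 / 24 = 7/24 (gcd(7,24)=1) = 7/24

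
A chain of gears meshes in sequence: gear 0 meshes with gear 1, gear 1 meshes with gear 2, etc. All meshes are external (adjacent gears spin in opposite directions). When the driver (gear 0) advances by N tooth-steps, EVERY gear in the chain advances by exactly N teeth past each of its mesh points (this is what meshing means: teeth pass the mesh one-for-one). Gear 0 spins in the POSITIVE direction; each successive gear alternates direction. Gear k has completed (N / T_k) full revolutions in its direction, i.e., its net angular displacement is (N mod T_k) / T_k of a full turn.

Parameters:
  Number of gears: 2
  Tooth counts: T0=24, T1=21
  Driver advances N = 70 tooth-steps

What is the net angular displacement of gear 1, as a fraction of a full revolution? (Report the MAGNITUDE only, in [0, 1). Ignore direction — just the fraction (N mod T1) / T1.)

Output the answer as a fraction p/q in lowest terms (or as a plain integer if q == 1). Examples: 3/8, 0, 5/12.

Answer: 1/3

Derivation:
Chain of 2 gears, tooth counts: [24, 21]
  gear 0: T0=24, direction=positive, advance = 70 mod 24 = 22 teeth = 22/24 turn
  gear 1: T1=21, direction=negative, advance = 70 mod 21 = 7 teeth = 7/21 turn
Gear 1: 70 mod 21 = 7
Fraction = 7 / 21 = 1/3 (gcd(7,21)=7) = 1/3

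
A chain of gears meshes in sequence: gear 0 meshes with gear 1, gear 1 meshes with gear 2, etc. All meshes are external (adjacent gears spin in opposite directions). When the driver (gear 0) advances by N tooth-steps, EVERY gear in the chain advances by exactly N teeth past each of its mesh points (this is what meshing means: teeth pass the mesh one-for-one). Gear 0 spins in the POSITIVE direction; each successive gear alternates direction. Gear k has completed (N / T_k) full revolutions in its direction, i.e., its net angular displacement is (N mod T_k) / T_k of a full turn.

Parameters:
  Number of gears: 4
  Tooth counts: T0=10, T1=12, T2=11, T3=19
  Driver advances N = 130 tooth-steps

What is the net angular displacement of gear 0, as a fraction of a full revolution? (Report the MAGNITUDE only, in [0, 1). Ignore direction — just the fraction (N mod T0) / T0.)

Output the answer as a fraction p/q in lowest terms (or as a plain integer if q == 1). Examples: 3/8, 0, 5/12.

Chain of 4 gears, tooth counts: [10, 12, 11, 19]
  gear 0: T0=10, direction=positive, advance = 130 mod 10 = 0 teeth = 0/10 turn
  gear 1: T1=12, direction=negative, advance = 130 mod 12 = 10 teeth = 10/12 turn
  gear 2: T2=11, direction=positive, advance = 130 mod 11 = 9 teeth = 9/11 turn
  gear 3: T3=19, direction=negative, advance = 130 mod 19 = 16 teeth = 16/19 turn
Gear 0: 130 mod 10 = 0
Fraction = 0 / 10 = 0/1 (gcd(0,10)=10) = 0

Answer: 0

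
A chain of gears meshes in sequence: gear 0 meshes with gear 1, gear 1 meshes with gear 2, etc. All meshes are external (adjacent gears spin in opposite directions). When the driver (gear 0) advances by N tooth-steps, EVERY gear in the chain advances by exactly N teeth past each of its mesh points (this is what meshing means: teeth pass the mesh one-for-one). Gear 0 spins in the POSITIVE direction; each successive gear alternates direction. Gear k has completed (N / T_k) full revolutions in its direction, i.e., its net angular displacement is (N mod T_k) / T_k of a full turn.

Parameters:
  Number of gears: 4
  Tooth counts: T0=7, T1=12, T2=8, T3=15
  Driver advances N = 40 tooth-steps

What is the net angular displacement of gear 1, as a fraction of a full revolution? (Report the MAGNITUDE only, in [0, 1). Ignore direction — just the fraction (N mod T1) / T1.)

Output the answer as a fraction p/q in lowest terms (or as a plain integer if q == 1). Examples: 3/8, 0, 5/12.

Answer: 1/3

Derivation:
Chain of 4 gears, tooth counts: [7, 12, 8, 15]
  gear 0: T0=7, direction=positive, advance = 40 mod 7 = 5 teeth = 5/7 turn
  gear 1: T1=12, direction=negative, advance = 40 mod 12 = 4 teeth = 4/12 turn
  gear 2: T2=8, direction=positive, advance = 40 mod 8 = 0 teeth = 0/8 turn
  gear 3: T3=15, direction=negative, advance = 40 mod 15 = 10 teeth = 10/15 turn
Gear 1: 40 mod 12 = 4
Fraction = 4 / 12 = 1/3 (gcd(4,12)=4) = 1/3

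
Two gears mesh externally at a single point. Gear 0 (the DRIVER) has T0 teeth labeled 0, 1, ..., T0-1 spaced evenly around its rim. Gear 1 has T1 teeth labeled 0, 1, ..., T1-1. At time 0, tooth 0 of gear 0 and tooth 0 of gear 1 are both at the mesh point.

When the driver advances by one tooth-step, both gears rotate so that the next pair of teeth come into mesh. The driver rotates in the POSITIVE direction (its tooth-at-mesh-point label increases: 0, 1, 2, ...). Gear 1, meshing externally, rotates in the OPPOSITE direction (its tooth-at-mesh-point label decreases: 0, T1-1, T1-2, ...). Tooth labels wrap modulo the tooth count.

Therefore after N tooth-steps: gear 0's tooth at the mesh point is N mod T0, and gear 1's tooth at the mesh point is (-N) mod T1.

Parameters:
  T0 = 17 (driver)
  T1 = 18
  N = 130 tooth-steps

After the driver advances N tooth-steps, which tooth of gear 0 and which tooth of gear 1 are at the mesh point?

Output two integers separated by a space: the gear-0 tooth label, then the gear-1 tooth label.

Answer: 11 14

Derivation:
Gear 0 (driver, T0=17): tooth at mesh = N mod T0
  130 = 7 * 17 + 11, so 130 mod 17 = 11
  gear 0 tooth = 11
Gear 1 (driven, T1=18): tooth at mesh = (-N) mod T1
  130 = 7 * 18 + 4, so 130 mod 18 = 4
  (-130) mod 18 = (-4) mod 18 = 18 - 4 = 14
Mesh after 130 steps: gear-0 tooth 11 meets gear-1 tooth 14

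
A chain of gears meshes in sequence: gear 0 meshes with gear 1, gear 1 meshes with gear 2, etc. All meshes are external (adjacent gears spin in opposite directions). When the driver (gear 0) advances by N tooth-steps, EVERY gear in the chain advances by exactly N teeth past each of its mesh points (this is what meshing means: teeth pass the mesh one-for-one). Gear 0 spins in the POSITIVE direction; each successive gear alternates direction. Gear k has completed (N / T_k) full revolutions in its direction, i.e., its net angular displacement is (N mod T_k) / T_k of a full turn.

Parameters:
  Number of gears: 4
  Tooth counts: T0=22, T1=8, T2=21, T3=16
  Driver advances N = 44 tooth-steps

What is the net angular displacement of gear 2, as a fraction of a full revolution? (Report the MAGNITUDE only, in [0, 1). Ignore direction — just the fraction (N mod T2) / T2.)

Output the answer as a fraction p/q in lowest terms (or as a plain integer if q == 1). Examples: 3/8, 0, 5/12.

Answer: 2/21

Derivation:
Chain of 4 gears, tooth counts: [22, 8, 21, 16]
  gear 0: T0=22, direction=positive, advance = 44 mod 22 = 0 teeth = 0/22 turn
  gear 1: T1=8, direction=negative, advance = 44 mod 8 = 4 teeth = 4/8 turn
  gear 2: T2=21, direction=positive, advance = 44 mod 21 = 2 teeth = 2/21 turn
  gear 3: T3=16, direction=negative, advance = 44 mod 16 = 12 teeth = 12/16 turn
Gear 2: 44 mod 21 = 2
Fraction = 2 / 21 = 2/21 (gcd(2,21)=1) = 2/21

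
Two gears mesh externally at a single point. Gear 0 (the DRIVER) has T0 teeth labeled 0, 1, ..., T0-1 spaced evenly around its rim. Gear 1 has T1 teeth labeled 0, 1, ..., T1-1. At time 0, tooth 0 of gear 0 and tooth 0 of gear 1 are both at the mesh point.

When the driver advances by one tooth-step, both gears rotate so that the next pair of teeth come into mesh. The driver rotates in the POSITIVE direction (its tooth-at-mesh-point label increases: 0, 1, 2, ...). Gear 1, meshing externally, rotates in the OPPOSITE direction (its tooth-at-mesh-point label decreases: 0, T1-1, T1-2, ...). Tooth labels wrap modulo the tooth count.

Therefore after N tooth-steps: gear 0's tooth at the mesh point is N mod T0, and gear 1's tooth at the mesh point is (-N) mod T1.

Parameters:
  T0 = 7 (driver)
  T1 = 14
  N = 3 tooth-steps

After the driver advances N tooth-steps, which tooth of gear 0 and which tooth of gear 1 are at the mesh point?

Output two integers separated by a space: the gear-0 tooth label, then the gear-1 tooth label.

Answer: 3 11

Derivation:
Gear 0 (driver, T0=7): tooth at mesh = N mod T0
  3 = 0 * 7 + 3, so 3 mod 7 = 3
  gear 0 tooth = 3
Gear 1 (driven, T1=14): tooth at mesh = (-N) mod T1
  3 = 0 * 14 + 3, so 3 mod 14 = 3
  (-3) mod 14 = (-3) mod 14 = 14 - 3 = 11
Mesh after 3 steps: gear-0 tooth 3 meets gear-1 tooth 11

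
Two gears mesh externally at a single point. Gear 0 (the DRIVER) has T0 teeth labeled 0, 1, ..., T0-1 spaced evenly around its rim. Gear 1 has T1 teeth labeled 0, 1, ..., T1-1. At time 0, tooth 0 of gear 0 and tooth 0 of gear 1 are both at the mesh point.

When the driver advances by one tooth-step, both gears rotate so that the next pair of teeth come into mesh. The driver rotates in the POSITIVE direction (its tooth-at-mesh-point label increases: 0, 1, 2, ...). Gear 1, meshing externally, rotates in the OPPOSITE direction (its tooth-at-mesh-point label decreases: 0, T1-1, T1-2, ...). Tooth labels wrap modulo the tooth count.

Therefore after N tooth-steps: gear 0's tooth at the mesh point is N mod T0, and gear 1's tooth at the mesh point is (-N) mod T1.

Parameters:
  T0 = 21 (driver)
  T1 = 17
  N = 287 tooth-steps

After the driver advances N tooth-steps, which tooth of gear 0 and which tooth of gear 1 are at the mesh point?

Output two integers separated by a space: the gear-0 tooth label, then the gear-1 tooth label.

Gear 0 (driver, T0=21): tooth at mesh = N mod T0
  287 = 13 * 21 + 14, so 287 mod 21 = 14
  gear 0 tooth = 14
Gear 1 (driven, T1=17): tooth at mesh = (-N) mod T1
  287 = 16 * 17 + 15, so 287 mod 17 = 15
  (-287) mod 17 = (-15) mod 17 = 17 - 15 = 2
Mesh after 287 steps: gear-0 tooth 14 meets gear-1 tooth 2

Answer: 14 2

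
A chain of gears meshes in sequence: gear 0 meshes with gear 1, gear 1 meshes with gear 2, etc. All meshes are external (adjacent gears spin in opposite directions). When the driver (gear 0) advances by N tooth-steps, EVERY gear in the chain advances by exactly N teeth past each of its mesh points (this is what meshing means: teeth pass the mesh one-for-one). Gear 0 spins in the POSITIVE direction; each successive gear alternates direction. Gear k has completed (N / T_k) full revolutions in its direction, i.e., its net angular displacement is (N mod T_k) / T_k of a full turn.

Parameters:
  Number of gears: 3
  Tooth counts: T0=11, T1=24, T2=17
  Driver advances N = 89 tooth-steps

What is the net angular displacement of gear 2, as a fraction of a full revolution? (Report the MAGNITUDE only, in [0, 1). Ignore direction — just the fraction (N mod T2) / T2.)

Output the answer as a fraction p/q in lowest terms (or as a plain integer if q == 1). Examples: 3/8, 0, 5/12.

Chain of 3 gears, tooth counts: [11, 24, 17]
  gear 0: T0=11, direction=positive, advance = 89 mod 11 = 1 teeth = 1/11 turn
  gear 1: T1=24, direction=negative, advance = 89 mod 24 = 17 teeth = 17/24 turn
  gear 2: T2=17, direction=positive, advance = 89 mod 17 = 4 teeth = 4/17 turn
Gear 2: 89 mod 17 = 4
Fraction = 4 / 17 = 4/17 (gcd(4,17)=1) = 4/17

Answer: 4/17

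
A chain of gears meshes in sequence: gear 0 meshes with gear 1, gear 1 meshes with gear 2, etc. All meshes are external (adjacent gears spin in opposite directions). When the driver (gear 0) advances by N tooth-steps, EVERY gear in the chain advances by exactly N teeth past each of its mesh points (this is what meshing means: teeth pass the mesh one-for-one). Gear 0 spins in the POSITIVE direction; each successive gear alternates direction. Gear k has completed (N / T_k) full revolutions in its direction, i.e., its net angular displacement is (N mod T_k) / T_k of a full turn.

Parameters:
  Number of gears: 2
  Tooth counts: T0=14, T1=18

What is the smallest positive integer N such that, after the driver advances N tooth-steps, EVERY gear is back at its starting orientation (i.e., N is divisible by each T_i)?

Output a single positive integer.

Answer: 126

Derivation:
Gear k returns to start when N is a multiple of T_k.
All gears at start simultaneously when N is a common multiple of [14, 18]; the smallest such N is lcm(14, 18).
Start: lcm = T0 = 14
Fold in T1=18: gcd(14, 18) = 2; lcm(14, 18) = 14 * 18 / 2 = 252 / 2 = 126
Full cycle length = 126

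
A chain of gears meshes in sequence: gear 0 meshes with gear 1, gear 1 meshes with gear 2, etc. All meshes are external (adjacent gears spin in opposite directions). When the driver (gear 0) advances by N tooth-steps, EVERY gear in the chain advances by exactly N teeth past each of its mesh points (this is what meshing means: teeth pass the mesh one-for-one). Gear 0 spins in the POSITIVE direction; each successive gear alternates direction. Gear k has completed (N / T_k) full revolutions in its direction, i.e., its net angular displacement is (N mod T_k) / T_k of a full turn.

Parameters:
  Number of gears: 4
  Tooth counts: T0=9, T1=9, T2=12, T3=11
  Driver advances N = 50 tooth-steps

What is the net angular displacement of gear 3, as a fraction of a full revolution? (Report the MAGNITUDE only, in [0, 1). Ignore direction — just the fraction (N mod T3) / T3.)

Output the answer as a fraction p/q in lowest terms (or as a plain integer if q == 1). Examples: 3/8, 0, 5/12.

Chain of 4 gears, tooth counts: [9, 9, 12, 11]
  gear 0: T0=9, direction=positive, advance = 50 mod 9 = 5 teeth = 5/9 turn
  gear 1: T1=9, direction=negative, advance = 50 mod 9 = 5 teeth = 5/9 turn
  gear 2: T2=12, direction=positive, advance = 50 mod 12 = 2 teeth = 2/12 turn
  gear 3: T3=11, direction=negative, advance = 50 mod 11 = 6 teeth = 6/11 turn
Gear 3: 50 mod 11 = 6
Fraction = 6 / 11 = 6/11 (gcd(6,11)=1) = 6/11

Answer: 6/11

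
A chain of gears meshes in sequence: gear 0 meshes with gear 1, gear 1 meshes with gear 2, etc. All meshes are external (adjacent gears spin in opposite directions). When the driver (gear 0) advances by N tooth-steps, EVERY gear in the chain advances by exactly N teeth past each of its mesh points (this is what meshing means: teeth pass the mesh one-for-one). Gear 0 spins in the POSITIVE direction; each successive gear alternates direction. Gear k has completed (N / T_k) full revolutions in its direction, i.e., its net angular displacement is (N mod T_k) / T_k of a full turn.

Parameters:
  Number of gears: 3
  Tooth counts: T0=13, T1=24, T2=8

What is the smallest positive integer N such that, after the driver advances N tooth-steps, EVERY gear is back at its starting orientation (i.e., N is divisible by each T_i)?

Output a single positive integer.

Gear k returns to start when N is a multiple of T_k.
All gears at start simultaneously when N is a common multiple of [13, 24, 8]; the smallest such N is lcm(13, 24, 8).
Start: lcm = T0 = 13
Fold in T1=24: gcd(13, 24) = 1; lcm(13, 24) = 13 * 24 / 1 = 312 / 1 = 312
Fold in T2=8: gcd(312, 8) = 8; lcm(312, 8) = 312 * 8 / 8 = 2496 / 8 = 312
Full cycle length = 312

Answer: 312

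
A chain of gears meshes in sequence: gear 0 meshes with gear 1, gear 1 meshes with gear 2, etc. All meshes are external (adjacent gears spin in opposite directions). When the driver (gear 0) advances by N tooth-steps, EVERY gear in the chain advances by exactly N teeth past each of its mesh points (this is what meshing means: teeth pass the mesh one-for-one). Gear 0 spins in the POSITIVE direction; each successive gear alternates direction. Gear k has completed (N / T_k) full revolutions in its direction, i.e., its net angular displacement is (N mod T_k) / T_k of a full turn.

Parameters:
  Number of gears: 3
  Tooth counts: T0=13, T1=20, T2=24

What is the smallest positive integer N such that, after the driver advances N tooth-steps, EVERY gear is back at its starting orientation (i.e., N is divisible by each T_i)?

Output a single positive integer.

Gear k returns to start when N is a multiple of T_k.
All gears at start simultaneously when N is a common multiple of [13, 20, 24]; the smallest such N is lcm(13, 20, 24).
Start: lcm = T0 = 13
Fold in T1=20: gcd(13, 20) = 1; lcm(13, 20) = 13 * 20 / 1 = 260 / 1 = 260
Fold in T2=24: gcd(260, 24) = 4; lcm(260, 24) = 260 * 24 / 4 = 6240 / 4 = 1560
Full cycle length = 1560

Answer: 1560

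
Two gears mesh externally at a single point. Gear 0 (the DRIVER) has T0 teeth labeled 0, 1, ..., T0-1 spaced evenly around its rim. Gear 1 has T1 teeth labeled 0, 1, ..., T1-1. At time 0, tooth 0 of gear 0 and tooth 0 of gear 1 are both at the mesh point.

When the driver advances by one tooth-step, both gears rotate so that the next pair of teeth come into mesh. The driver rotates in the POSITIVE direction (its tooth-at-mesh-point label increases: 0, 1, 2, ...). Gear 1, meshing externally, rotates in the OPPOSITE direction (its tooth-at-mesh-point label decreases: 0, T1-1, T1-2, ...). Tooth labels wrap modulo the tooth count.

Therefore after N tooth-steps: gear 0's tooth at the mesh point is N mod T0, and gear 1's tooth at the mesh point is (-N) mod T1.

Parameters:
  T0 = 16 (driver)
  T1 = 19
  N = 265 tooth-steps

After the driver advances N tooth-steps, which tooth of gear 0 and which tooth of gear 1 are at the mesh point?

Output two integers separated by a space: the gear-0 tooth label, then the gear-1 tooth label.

Gear 0 (driver, T0=16): tooth at mesh = N mod T0
  265 = 16 * 16 + 9, so 265 mod 16 = 9
  gear 0 tooth = 9
Gear 1 (driven, T1=19): tooth at mesh = (-N) mod T1
  265 = 13 * 19 + 18, so 265 mod 19 = 18
  (-265) mod 19 = (-18) mod 19 = 19 - 18 = 1
Mesh after 265 steps: gear-0 tooth 9 meets gear-1 tooth 1

Answer: 9 1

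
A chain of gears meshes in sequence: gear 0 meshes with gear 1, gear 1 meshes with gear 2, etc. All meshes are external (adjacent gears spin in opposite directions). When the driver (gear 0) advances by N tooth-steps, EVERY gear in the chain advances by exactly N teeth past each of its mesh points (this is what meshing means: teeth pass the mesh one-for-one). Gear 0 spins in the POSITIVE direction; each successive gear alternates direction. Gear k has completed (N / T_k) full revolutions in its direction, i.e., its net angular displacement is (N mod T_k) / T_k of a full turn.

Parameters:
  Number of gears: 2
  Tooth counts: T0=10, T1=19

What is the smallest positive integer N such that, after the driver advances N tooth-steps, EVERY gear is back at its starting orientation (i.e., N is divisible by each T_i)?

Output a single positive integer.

Gear k returns to start when N is a multiple of T_k.
All gears at start simultaneously when N is a common multiple of [10, 19]; the smallest such N is lcm(10, 19).
Start: lcm = T0 = 10
Fold in T1=19: gcd(10, 19) = 1; lcm(10, 19) = 10 * 19 / 1 = 190 / 1 = 190
Full cycle length = 190

Answer: 190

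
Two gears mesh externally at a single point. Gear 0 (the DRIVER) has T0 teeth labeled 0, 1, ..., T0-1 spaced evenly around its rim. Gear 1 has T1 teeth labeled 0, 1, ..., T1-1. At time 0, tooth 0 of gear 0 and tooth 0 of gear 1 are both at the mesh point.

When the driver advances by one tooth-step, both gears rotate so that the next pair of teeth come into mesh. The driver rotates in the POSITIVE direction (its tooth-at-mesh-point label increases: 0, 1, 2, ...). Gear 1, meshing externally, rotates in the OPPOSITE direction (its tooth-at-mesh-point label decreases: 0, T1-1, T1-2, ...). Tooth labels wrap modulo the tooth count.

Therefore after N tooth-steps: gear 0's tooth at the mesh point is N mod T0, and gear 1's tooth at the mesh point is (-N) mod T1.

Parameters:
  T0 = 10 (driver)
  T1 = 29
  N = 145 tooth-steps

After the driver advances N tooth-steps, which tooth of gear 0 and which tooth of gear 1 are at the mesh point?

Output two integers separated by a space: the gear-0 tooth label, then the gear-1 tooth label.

Gear 0 (driver, T0=10): tooth at mesh = N mod T0
  145 = 14 * 10 + 5, so 145 mod 10 = 5
  gear 0 tooth = 5
Gear 1 (driven, T1=29): tooth at mesh = (-N) mod T1
  145 = 5 * 29 + 0, so 145 mod 29 = 0
  (-145) mod 29 = 0
Mesh after 145 steps: gear-0 tooth 5 meets gear-1 tooth 0

Answer: 5 0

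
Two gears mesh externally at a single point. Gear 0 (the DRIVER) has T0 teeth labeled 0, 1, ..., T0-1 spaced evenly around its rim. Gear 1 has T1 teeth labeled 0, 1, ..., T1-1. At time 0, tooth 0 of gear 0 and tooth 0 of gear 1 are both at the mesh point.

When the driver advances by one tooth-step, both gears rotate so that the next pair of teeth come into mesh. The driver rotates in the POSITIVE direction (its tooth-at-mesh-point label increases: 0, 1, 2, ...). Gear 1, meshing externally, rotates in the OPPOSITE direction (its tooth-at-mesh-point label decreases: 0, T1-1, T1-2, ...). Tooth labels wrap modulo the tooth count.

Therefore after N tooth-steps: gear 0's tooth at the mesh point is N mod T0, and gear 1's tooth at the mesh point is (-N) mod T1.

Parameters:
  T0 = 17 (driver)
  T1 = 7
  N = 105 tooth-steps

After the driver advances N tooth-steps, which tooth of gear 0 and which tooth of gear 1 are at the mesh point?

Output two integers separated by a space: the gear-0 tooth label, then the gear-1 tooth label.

Gear 0 (driver, T0=17): tooth at mesh = N mod T0
  105 = 6 * 17 + 3, so 105 mod 17 = 3
  gear 0 tooth = 3
Gear 1 (driven, T1=7): tooth at mesh = (-N) mod T1
  105 = 15 * 7 + 0, so 105 mod 7 = 0
  (-105) mod 7 = 0
Mesh after 105 steps: gear-0 tooth 3 meets gear-1 tooth 0

Answer: 3 0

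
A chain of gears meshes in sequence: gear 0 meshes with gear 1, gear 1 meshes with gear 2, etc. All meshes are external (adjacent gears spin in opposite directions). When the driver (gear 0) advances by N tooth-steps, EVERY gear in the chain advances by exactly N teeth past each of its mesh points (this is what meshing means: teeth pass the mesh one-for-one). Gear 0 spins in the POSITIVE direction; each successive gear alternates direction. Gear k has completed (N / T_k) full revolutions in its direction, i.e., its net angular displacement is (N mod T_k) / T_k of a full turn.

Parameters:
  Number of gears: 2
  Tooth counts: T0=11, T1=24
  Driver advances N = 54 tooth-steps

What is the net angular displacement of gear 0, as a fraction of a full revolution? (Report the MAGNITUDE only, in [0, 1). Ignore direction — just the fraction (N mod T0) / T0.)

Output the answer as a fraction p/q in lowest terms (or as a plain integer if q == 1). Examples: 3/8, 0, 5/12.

Answer: 10/11

Derivation:
Chain of 2 gears, tooth counts: [11, 24]
  gear 0: T0=11, direction=positive, advance = 54 mod 11 = 10 teeth = 10/11 turn
  gear 1: T1=24, direction=negative, advance = 54 mod 24 = 6 teeth = 6/24 turn
Gear 0: 54 mod 11 = 10
Fraction = 10 / 11 = 10/11 (gcd(10,11)=1) = 10/11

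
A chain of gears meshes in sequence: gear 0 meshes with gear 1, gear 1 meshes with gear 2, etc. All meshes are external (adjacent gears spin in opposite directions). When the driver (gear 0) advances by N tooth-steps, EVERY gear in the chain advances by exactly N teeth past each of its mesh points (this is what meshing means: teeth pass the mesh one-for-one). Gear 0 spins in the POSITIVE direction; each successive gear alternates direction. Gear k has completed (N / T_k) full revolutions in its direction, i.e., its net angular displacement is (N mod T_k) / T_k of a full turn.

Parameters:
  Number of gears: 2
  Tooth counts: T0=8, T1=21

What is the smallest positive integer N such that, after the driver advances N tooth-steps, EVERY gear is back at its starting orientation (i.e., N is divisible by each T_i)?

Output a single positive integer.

Gear k returns to start when N is a multiple of T_k.
All gears at start simultaneously when N is a common multiple of [8, 21]; the smallest such N is lcm(8, 21).
Start: lcm = T0 = 8
Fold in T1=21: gcd(8, 21) = 1; lcm(8, 21) = 8 * 21 / 1 = 168 / 1 = 168
Full cycle length = 168

Answer: 168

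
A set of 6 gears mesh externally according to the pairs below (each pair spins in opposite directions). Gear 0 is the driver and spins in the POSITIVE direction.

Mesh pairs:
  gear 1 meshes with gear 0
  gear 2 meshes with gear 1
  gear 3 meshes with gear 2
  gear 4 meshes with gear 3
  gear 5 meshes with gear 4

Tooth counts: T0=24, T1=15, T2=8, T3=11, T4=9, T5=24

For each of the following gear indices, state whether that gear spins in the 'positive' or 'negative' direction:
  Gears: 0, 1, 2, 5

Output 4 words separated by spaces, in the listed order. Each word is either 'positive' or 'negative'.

Gear 0 (driver): positive (depth 0)
  gear 1: meshes with gear 0 -> depth 1 -> negative (opposite of gear 0)
  gear 2: meshes with gear 1 -> depth 2 -> positive (opposite of gear 1)
  gear 3: meshes with gear 2 -> depth 3 -> negative (opposite of gear 2)
  gear 4: meshes with gear 3 -> depth 4 -> positive (opposite of gear 3)
  gear 5: meshes with gear 4 -> depth 5 -> negative (opposite of gear 4)
Queried indices 0, 1, 2, 5 -> positive, negative, positive, negative

Answer: positive negative positive negative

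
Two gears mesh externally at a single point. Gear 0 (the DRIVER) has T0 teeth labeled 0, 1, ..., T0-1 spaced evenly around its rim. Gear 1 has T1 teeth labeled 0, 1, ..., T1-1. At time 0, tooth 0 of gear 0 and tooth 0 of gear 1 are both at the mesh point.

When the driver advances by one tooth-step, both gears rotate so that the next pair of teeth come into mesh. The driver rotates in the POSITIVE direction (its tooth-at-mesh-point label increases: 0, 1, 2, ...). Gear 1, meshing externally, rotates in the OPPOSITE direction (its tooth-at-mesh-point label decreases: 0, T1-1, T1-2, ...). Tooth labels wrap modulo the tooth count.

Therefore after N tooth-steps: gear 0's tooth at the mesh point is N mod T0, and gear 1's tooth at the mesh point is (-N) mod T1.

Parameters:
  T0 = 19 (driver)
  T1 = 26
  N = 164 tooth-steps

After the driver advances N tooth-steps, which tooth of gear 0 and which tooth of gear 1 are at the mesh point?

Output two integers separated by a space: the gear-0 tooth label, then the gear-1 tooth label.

Gear 0 (driver, T0=19): tooth at mesh = N mod T0
  164 = 8 * 19 + 12, so 164 mod 19 = 12
  gear 0 tooth = 12
Gear 1 (driven, T1=26): tooth at mesh = (-N) mod T1
  164 = 6 * 26 + 8, so 164 mod 26 = 8
  (-164) mod 26 = (-8) mod 26 = 26 - 8 = 18
Mesh after 164 steps: gear-0 tooth 12 meets gear-1 tooth 18

Answer: 12 18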